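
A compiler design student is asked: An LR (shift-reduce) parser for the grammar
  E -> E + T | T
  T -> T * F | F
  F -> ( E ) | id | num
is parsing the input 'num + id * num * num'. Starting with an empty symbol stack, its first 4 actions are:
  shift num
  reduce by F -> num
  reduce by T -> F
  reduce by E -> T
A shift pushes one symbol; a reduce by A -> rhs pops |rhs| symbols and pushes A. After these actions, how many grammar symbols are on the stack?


Tracking the symbol stack through each action:
  Action 1: shift 'num' : push -> stack = [num] (size 1)
  Action 2: reduce by F -> num : pop 1, push F -> stack = [F] (size 1)
  Action 3: reduce by T -> F : pop 1, push T -> stack = [T] (size 1)
  Action 4: reduce by E -> T : pop 1, push E -> stack = [E] (size 1)
Final stack size: 1

1


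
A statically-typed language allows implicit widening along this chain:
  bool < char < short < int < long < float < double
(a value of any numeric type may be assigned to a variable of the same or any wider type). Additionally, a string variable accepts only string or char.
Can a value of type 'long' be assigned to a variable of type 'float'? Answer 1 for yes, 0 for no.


Target variable type: float
Source value type: long
Numeric ranks: long=4, float=5
Widening allowed iff rank(source) <= rank(target): 4 <= 5? Yes
Result: 1

1


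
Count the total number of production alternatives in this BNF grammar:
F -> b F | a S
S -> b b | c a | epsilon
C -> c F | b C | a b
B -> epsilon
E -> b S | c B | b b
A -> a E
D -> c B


Counting alternatives per rule:
  F: 2 alternative(s)
  S: 3 alternative(s)
  C: 3 alternative(s)
  B: 1 alternative(s)
  E: 3 alternative(s)
  A: 1 alternative(s)
  D: 1 alternative(s)
Sum: 2 + 3 + 3 + 1 + 3 + 1 + 1 = 14

14


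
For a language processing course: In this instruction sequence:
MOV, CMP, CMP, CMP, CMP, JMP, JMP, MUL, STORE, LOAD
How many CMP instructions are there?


Scanning instruction sequence for CMP:
  Position 1: MOV
  Position 2: CMP <- MATCH
  Position 3: CMP <- MATCH
  Position 4: CMP <- MATCH
  Position 5: CMP <- MATCH
  Position 6: JMP
  Position 7: JMP
  Position 8: MUL
  Position 9: STORE
  Position 10: LOAD
Matches at positions: [2, 3, 4, 5]
Total CMP count: 4

4


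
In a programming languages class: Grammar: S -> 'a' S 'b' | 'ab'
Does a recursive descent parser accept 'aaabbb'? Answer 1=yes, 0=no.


Grammar accepts strings of the form a^n b^n (n >= 1)
Word: 'aaabbb'
Counting: 3 a's and 3 b's
Check: 3 == 3? Yes
Derivation (S -> aSb applied 2 time(s), then S -> ab): S => aSb => aaSbb => aaabbb
Accepted

1


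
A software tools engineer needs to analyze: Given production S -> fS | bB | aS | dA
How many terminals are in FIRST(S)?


Production: S -> fS | bB | aS | dA
Examining each alternative for leading terminals:
  S -> fS : first terminal = 'f'
  S -> bB : first terminal = 'b'
  S -> aS : first terminal = 'a'
  S -> dA : first terminal = 'd'
FIRST(S) = {a, b, d, f}
Count: 4

4


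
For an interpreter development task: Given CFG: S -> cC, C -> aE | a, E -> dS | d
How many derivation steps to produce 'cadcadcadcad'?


Grammar: S -> cC, C -> aE | a, E -> dS | d
Deriving 'cadcadcadcad':
Step 1: S -> cC => cC
Step 2: C -> aE => caE
Step 3: E -> dS => cadS
Step 4: S -> cC => cadcC
Step 5: C -> aE => cadcaE
Step 6: E -> dS => cadcadS
Step 7: S -> cC => cadcadcC
Step 8: C -> aE => cadcadcaE
Step 9: E -> dS => cadcadcadS
Step 10: S -> cC => cadcadcadcC
Step 11: C -> aE => cadcadcadcaE
Step 12: E -> d => cadcadcadcad
Total derivation steps: 12

12


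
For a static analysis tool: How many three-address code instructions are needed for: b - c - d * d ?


Expression: b - c - d * d
Generating three-address code (respecting * over +/- precedence):
  Instruction 1: t1 = d * d
  Instruction 2: t2 = b - c
  Instruction 3: t3 = t2 - t1
Total instructions: 3

3


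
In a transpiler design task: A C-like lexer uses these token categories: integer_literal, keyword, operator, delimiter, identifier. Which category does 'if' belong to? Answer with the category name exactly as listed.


Token: 'if'
Checking categories:
  identifier: no
  integer_literal: no
  operator: no
  keyword: YES
  delimiter: no
Category: keyword

keyword


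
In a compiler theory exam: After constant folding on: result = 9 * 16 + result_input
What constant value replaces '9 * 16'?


Identifying constant sub-expression:
  Original: result = 9 * 16 + result_input
  9 and 16 are both compile-time constants
  Evaluating: 9 * 16 = 144
  After folding: result = 144 + result_input

144


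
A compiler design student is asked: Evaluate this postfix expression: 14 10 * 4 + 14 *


Processing tokens left to right:
Push 14, Push 10
Pop 14 and 10, compute 14 * 10 = 140, push 140
Push 4
Pop 140 and 4, compute 140 + 4 = 144, push 144
Push 14
Pop 144 and 14, compute 144 * 14 = 2016, push 2016
Stack result: 2016

2016


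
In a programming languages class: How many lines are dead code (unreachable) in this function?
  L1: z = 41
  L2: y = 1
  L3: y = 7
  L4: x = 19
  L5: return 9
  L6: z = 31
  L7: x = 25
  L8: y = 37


Analyzing control flow:
  L1: reachable (before return)
  L2: reachable (before return)
  L3: reachable (before return)
  L4: reachable (before return)
  L5: reachable (return statement)
  L6: DEAD (after return at L5)
  L7: DEAD (after return at L5)
  L8: DEAD (after return at L5)
Return at L5, total lines = 8
Dead lines: L6 through L8
Count: 3

3


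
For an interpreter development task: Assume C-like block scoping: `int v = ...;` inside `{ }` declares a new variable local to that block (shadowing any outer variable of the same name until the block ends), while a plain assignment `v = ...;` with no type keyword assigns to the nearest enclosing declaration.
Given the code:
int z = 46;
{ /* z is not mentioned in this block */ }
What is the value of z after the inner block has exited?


Analyzing scoping rules:
Outer scope: declares z = 46
Inner block: z is neither redeclared nor assigned -> unchanged
After the block -> 46
Result: 46

46


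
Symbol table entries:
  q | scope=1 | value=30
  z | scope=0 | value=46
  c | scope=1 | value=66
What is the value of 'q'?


Searching symbol table for 'q':
  q | scope=1 | value=30 <- MATCH
  z | scope=0 | value=46
  c | scope=1 | value=66
Found 'q' at scope 1 with value 30

30


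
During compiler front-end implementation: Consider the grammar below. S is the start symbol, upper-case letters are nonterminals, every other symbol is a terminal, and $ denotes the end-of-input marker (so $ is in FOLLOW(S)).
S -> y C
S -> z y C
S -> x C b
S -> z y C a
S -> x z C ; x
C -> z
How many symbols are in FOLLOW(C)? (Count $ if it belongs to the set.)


S is the start symbol and does not occur in any rule body, so FOLLOW(S) = {$}.
Examining every occurrence of C in a rule body:
  S -> y C : C is at the right end -> add FOLLOW(S) = {$}
  S -> z y C : C is at the right end -> add FOLLOW(S) = {$} (already in the set)
  S -> x C b : C is followed by terminal 'b' -> add 'b'
  S -> z y C a : C is followed by terminal 'a' -> add 'a'
  S -> x z C ; x : C is followed by terminal ';' -> add ';'
  C -> z : C does not occur in the body -> contributes nothing
FOLLOW(C) = {;, a, b, $}
Count: 4

4


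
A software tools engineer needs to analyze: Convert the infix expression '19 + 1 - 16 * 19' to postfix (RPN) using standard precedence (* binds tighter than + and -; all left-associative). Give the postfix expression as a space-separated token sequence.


Applying the shunting-yard algorithm:
  Operand 19 -> output
  Push '+' onto operator stack -> op-stack: [+]
  Operand 1 -> output
  See '-' (prec 1); top '+' (prec 1) >= it -> pop '+' to output
  Push '-' onto operator stack -> op-stack: [-]
  Operand 16 -> output
  Push '*' onto operator stack -> op-stack: [-, *]
  Operand 19 -> output
  End of input: pop '*' to output
  End of input: pop '-' to output
Postfix result: 19 1 + 16 19 * -

19 1 + 16 19 * -


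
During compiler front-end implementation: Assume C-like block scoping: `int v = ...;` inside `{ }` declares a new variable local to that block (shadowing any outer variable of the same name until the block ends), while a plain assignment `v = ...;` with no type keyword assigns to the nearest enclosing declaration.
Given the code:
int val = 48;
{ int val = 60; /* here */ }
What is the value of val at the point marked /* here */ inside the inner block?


Analyzing scoping rules:
Outer scope: declares val = 48
Inner block: 'int val = 60;' declares a NEW val that shadows the outer one
Inside the block the inner declaration is in scope -> 60
Result: 60

60


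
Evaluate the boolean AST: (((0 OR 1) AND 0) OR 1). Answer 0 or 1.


Step 1: Evaluate inner node
  0 OR 1 = 1
Step 2: Evaluate next node
  1 AND 0 = 0
Step 3: Evaluate root node
  0 OR 1 = 1

1


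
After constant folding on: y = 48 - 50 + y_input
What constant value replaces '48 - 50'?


Identifying constant sub-expression:
  Original: y = 48 - 50 + y_input
  48 and 50 are both compile-time constants
  Evaluating: 48 - 50 = -2
  After folding: y = -2 + y_input

-2


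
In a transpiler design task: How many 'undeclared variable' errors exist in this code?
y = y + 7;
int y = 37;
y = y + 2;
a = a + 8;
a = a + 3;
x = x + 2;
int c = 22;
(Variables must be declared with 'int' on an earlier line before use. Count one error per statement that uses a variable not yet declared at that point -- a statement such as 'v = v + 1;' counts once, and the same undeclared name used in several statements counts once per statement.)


Scanning code line by line:
  Line 1: use 'y' -> ERROR (undeclared)
  Line 2: declare 'y' -> declared = ['y']
  Line 3: use 'y' -> OK (declared)
  Line 4: use 'a' -> ERROR (undeclared)
  Line 5: use 'a' -> ERROR (undeclared)
  Line 6: use 'x' -> ERROR (undeclared)
  Line 7: declare 'c' -> declared = ['c', 'y']
Total undeclared variable errors: 4

4


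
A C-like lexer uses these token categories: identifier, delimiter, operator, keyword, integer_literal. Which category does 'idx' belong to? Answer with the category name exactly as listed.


Token: 'idx'
Checking categories:
  identifier: YES
  integer_literal: no
  operator: no
  keyword: no
  delimiter: no
Category: identifier

identifier


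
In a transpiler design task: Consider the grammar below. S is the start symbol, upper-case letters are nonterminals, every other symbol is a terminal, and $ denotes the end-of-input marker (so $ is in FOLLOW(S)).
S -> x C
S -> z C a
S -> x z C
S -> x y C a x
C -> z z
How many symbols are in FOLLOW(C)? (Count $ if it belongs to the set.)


S is the start symbol and does not occur in any rule body, so FOLLOW(S) = {$}.
Examining every occurrence of C in a rule body:
  S -> x C : C is at the right end -> add FOLLOW(S) = {$}
  S -> z C a : C is followed by terminal 'a' -> add 'a'
  S -> x z C : C is at the right end -> add FOLLOW(S) = {$} (already in the set)
  S -> x y C a x : C is followed by terminal 'a' -> add 'a' (already in the set)
  C -> z z : C does not occur in the body -> contributes nothing
FOLLOW(C) = {a, $}
Count: 2

2


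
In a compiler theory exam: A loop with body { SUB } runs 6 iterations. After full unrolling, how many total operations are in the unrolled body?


Loop body operations: SUB (1 op per iteration)
Unrolling 6 iterations:
  Iteration 1: SUB (1 ops)
  Iteration 2: SUB (1 ops)
  Iteration 3: SUB (1 ops)
  Iteration 4: SUB (1 ops)
  Iteration 5: SUB (1 ops)
  Iteration 6: SUB (1 ops)
Total: 6 iterations * 1 ops/iter = 6 operations

6


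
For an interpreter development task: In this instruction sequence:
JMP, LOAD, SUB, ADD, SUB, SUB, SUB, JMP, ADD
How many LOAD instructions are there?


Scanning instruction sequence for LOAD:
  Position 1: JMP
  Position 2: LOAD <- MATCH
  Position 3: SUB
  Position 4: ADD
  Position 5: SUB
  Position 6: SUB
  Position 7: SUB
  Position 8: JMP
  Position 9: ADD
Matches at positions: [2]
Total LOAD count: 1

1


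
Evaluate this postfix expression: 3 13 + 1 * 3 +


Processing tokens left to right:
Push 3, Push 13
Pop 3 and 13, compute 3 + 13 = 16, push 16
Push 1
Pop 16 and 1, compute 16 * 1 = 16, push 16
Push 3
Pop 16 and 3, compute 16 + 3 = 19, push 19
Stack result: 19

19


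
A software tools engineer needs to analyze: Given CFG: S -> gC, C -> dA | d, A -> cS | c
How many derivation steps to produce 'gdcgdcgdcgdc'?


Grammar: S -> gC, C -> dA | d, A -> cS | c
Deriving 'gdcgdcgdcgdc':
Step 1: S -> gC => gC
Step 2: C -> dA => gdA
Step 3: A -> cS => gdcS
Step 4: S -> gC => gdcgC
Step 5: C -> dA => gdcgdA
Step 6: A -> cS => gdcgdcS
Step 7: S -> gC => gdcgdcgC
Step 8: C -> dA => gdcgdcgdA
Step 9: A -> cS => gdcgdcgdcS
Step 10: S -> gC => gdcgdcgdcgC
Step 11: C -> dA => gdcgdcgdcgdA
Step 12: A -> c => gdcgdcgdcgdc
Total derivation steps: 12

12


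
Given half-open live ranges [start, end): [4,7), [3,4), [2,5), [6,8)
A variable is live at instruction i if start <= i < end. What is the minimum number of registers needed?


Live ranges:
  Var0: [4, 7)
  Var1: [3, 4)
  Var2: [2, 5)
  Var3: [6, 8)
Sweep-line events (position, delta, active):
  pos=2 start -> active=1
  pos=3 start -> active=2
  pos=4 end -> active=1
  pos=4 start -> active=2
  pos=5 end -> active=1
  pos=6 start -> active=2
  pos=7 end -> active=1
  pos=8 end -> active=0
Maximum simultaneous active: 2
Minimum registers needed: 2

2


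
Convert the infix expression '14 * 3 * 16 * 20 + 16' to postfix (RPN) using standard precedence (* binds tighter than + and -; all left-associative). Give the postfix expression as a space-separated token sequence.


Applying the shunting-yard algorithm:
  Operand 14 -> output
  Push '*' onto operator stack -> op-stack: [*]
  Operand 3 -> output
  See '*' (prec 2); top '*' (prec 2) >= it -> pop '*' to output
  Push '*' onto operator stack -> op-stack: [*]
  Operand 16 -> output
  See '*' (prec 2); top '*' (prec 2) >= it -> pop '*' to output
  Push '*' onto operator stack -> op-stack: [*]
  Operand 20 -> output
  See '+' (prec 1); top '*' (prec 2) >= it -> pop '*' to output
  Push '+' onto operator stack -> op-stack: [+]
  Operand 16 -> output
  End of input: pop '+' to output
Postfix result: 14 3 * 16 * 20 * 16 +

14 3 * 16 * 20 * 16 +


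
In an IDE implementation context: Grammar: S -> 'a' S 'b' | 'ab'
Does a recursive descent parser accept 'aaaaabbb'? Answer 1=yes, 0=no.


Grammar accepts strings of the form a^n b^n (n >= 1)
Word: 'aaaaabbb'
Counting: 5 a's and 3 b's
Check: 5 == 3? No
Mismatch: a-count != b-count
Rejected

0


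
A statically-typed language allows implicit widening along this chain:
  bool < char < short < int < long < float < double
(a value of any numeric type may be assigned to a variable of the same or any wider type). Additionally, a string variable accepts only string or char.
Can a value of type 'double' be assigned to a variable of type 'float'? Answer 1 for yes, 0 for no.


Target variable type: float
Source value type: double
Numeric ranks: double=6, float=5
Widening allowed iff rank(source) <= rank(target): 6 <= 5? No
Result: 0

0


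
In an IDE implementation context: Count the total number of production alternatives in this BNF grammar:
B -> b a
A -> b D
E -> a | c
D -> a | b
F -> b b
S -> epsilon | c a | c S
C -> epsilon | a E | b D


Counting alternatives per rule:
  B: 1 alternative(s)
  A: 1 alternative(s)
  E: 2 alternative(s)
  D: 2 alternative(s)
  F: 1 alternative(s)
  S: 3 alternative(s)
  C: 3 alternative(s)
Sum: 1 + 1 + 2 + 2 + 1 + 3 + 3 = 13

13


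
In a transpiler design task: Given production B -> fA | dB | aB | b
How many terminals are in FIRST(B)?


Production: B -> fA | dB | aB | b
Examining each alternative for leading terminals:
  B -> fA : first terminal = 'f'
  B -> dB : first terminal = 'd'
  B -> aB : first terminal = 'a'
  B -> b : first terminal = 'b'
FIRST(B) = {a, b, d, f}
Count: 4

4


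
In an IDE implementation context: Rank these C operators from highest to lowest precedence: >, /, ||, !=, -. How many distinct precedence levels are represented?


Looking up precedence for each operator:
  > -> precedence 4
  / -> precedence 6
  || -> precedence 1
  != -> precedence 3
  - -> precedence 5
Sorted highest to lowest: /, -, >, !=, ||
Distinct precedence values: [6, 5, 4, 3, 1]
Number of distinct levels: 5

5


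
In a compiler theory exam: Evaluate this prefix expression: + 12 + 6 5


Parsing prefix expression: + 12 + 6 5
Step 1: Innermost operation '+ 6 5'
  6 + 5 = 11
Step 2: Outer operation '+ 12 [11]'
  12 + 11 = 23

23


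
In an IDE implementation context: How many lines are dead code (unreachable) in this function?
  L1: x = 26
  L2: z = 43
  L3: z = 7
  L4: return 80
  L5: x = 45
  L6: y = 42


Analyzing control flow:
  L1: reachable (before return)
  L2: reachable (before return)
  L3: reachable (before return)
  L4: reachable (return statement)
  L5: DEAD (after return at L4)
  L6: DEAD (after return at L4)
Return at L4, total lines = 6
Dead lines: L5 through L6
Count: 2

2


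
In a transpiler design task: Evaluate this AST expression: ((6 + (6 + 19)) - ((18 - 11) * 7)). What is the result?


Expression: ((6 + (6 + 19)) - ((18 - 11) * 7))
Evaluating step by step:
  6 + 19 = 25
  6 + 25 = 31
  18 - 11 = 7
  7 * 7 = 49
  31 - 49 = -18
Result: -18

-18


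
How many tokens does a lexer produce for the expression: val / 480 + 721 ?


Scanning 'val / 480 + 721'
Token 1: 'val' -> identifier
Token 2: '/' -> operator
Token 3: '480' -> integer_literal
Token 4: '+' -> operator
Token 5: '721' -> integer_literal
Total tokens: 5

5


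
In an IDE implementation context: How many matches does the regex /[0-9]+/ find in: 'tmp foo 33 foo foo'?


Pattern: /[0-9]+/ (int literals)
Input: 'tmp foo 33 foo foo'
Scanning for matches:
  Match 1: '33'
Total matches: 1

1


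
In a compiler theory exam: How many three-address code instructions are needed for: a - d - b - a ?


Expression: a - d - b - a
Generating three-address code (respecting * over +/- precedence):
  Instruction 1: t1 = a - d
  Instruction 2: t2 = t1 - b
  Instruction 3: t3 = t2 - a
Total instructions: 3

3


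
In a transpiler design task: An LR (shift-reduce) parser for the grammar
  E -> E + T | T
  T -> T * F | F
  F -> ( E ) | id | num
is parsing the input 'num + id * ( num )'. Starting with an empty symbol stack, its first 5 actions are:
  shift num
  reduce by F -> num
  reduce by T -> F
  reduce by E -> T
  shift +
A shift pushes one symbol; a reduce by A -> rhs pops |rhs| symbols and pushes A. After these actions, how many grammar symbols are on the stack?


Tracking the symbol stack through each action:
  Action 1: shift 'num' : push -> stack = [num] (size 1)
  Action 2: reduce by F -> num : pop 1, push F -> stack = [F] (size 1)
  Action 3: reduce by T -> F : pop 1, push T -> stack = [T] (size 1)
  Action 4: reduce by E -> T : pop 1, push E -> stack = [E] (size 1)
  Action 5: shift '+' : push -> stack = [E, +] (size 2)
Final stack size: 2

2


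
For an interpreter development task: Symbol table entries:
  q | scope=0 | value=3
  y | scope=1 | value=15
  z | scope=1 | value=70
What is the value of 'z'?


Searching symbol table for 'z':
  q | scope=0 | value=3
  y | scope=1 | value=15
  z | scope=1 | value=70 <- MATCH
Found 'z' at scope 1 with value 70

70


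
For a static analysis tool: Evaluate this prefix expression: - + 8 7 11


Parsing prefix expression: - + 8 7 11
Step 1: Innermost operation '+ 8 7'
  8 + 7 = 15
Step 2: Outer operation '- [15] 11'
  15 - 11 = 4

4


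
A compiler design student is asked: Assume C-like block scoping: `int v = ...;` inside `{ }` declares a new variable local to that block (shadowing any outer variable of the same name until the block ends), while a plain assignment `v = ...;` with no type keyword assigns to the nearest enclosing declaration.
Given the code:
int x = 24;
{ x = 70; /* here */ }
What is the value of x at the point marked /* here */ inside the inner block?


Analyzing scoping rules:
Outer scope: declares x = 24
Inner block: 'x = 70;' has no type keyword, so it is an assignment to the outer x (no shadowing)
Inside the block, after the assignment -> 70
Result: 70

70


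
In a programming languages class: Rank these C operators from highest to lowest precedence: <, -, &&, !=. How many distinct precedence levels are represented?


Looking up precedence for each operator:
  < -> precedence 4
  - -> precedence 5
  && -> precedence 2
  != -> precedence 3
Sorted highest to lowest: -, <, !=, &&
Distinct precedence values: [5, 4, 3, 2]
Number of distinct levels: 4

4


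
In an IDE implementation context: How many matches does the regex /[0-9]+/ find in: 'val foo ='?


Pattern: /[0-9]+/ (int literals)
Input: 'val foo ='
Scanning for matches:
Total matches: 0

0


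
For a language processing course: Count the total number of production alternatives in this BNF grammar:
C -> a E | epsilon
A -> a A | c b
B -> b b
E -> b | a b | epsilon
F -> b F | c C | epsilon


Counting alternatives per rule:
  C: 2 alternative(s)
  A: 2 alternative(s)
  B: 1 alternative(s)
  E: 3 alternative(s)
  F: 3 alternative(s)
Sum: 2 + 2 + 1 + 3 + 3 = 11

11


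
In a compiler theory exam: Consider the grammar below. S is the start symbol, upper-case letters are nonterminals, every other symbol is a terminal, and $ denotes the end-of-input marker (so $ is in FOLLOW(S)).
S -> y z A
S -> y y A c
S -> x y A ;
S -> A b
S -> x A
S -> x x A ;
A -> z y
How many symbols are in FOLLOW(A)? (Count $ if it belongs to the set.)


S is the start symbol and does not occur in any rule body, so FOLLOW(S) = {$}.
Examining every occurrence of A in a rule body:
  S -> y z A : A is at the right end -> add FOLLOW(S) = {$}
  S -> y y A c : A is followed by terminal 'c' -> add 'c'
  S -> x y A ; : A is followed by terminal ';' -> add ';'
  S -> A b : A is followed by terminal 'b' -> add 'b'
  S -> x A : A is at the right end -> add FOLLOW(S) = {$} (already in the set)
  S -> x x A ; : A is followed by terminal ';' -> add ';' (already in the set)
  A -> z y : A does not occur in the body -> contributes nothing
FOLLOW(A) = {;, b, c, $}
Count: 4

4


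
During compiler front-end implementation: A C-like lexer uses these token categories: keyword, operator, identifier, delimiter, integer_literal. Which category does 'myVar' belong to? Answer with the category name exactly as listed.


Token: 'myVar'
Checking categories:
  identifier: YES
  integer_literal: no
  operator: no
  keyword: no
  delimiter: no
Category: identifier

identifier


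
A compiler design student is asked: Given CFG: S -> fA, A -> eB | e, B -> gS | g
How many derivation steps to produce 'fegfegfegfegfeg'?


Grammar: S -> fA, A -> eB | e, B -> gS | g
Deriving 'fegfegfegfegfeg':
Step 1: S -> fA => fA
Step 2: A -> eB => feB
Step 3: B -> gS => fegS
Step 4: S -> fA => fegfA
Step 5: A -> eB => fegfeB
Step 6: B -> gS => fegfegS
Step 7: S -> fA => fegfegfA
Step 8: A -> eB => fegfegfeB
Step 9: B -> gS => fegfegfegS
Step 10: S -> fA => fegfegfegfA
Step 11: A -> eB => fegfegfegfeB
Step 12: B -> gS => fegfegfegfegS
Step 13: S -> fA => fegfegfegfegfA
Step 14: A -> eB => fegfegfegfegfeB
Step 15: B -> g => fegfegfegfegfeg
Total derivation steps: 15

15


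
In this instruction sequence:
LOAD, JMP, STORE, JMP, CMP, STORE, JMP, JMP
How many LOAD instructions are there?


Scanning instruction sequence for LOAD:
  Position 1: LOAD <- MATCH
  Position 2: JMP
  Position 3: STORE
  Position 4: JMP
  Position 5: CMP
  Position 6: STORE
  Position 7: JMP
  Position 8: JMP
Matches at positions: [1]
Total LOAD count: 1

1


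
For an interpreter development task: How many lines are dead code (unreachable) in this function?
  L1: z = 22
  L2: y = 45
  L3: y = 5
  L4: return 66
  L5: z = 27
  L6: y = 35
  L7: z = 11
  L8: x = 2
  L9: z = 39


Analyzing control flow:
  L1: reachable (before return)
  L2: reachable (before return)
  L3: reachable (before return)
  L4: reachable (return statement)
  L5: DEAD (after return at L4)
  L6: DEAD (after return at L4)
  L7: DEAD (after return at L4)
  L8: DEAD (after return at L4)
  L9: DEAD (after return at L4)
Return at L4, total lines = 9
Dead lines: L5 through L9
Count: 5

5


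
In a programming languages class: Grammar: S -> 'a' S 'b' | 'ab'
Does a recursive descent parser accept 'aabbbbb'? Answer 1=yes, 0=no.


Grammar accepts strings of the form a^n b^n (n >= 1)
Word: 'aabbbbb'
Counting: 2 a's and 5 b's
Check: 2 == 5? No
Mismatch: a-count != b-count
Rejected

0


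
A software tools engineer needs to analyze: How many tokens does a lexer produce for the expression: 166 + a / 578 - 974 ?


Scanning '166 + a / 578 - 974'
Token 1: '166' -> integer_literal
Token 2: '+' -> operator
Token 3: 'a' -> identifier
Token 4: '/' -> operator
Token 5: '578' -> integer_literal
Token 6: '-' -> operator
Token 7: '974' -> integer_literal
Total tokens: 7

7


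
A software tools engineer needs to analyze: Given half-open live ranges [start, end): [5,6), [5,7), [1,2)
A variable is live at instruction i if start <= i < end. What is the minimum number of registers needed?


Live ranges:
  Var0: [5, 6)
  Var1: [5, 7)
  Var2: [1, 2)
Sweep-line events (position, delta, active):
  pos=1 start -> active=1
  pos=2 end -> active=0
  pos=5 start -> active=1
  pos=5 start -> active=2
  pos=6 end -> active=1
  pos=7 end -> active=0
Maximum simultaneous active: 2
Minimum registers needed: 2

2


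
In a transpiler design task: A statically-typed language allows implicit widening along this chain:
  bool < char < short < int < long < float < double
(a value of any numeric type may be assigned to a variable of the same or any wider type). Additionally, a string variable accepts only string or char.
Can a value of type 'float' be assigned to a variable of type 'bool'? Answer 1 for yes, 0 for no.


Target variable type: bool
Source value type: float
Numeric ranks: float=5, bool=0
Widening allowed iff rank(source) <= rank(target): 5 <= 0? No
Result: 0

0


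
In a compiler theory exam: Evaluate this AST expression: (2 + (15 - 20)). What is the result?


Expression: (2 + (15 - 20))
Evaluating step by step:
  15 - 20 = -5
  2 + -5 = -3
Result: -3

-3


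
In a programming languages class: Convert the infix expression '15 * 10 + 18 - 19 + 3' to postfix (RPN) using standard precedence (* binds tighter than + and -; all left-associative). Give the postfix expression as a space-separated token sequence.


Applying the shunting-yard algorithm:
  Operand 15 -> output
  Push '*' onto operator stack -> op-stack: [*]
  Operand 10 -> output
  See '+' (prec 1); top '*' (prec 2) >= it -> pop '*' to output
  Push '+' onto operator stack -> op-stack: [+]
  Operand 18 -> output
  See '-' (prec 1); top '+' (prec 1) >= it -> pop '+' to output
  Push '-' onto operator stack -> op-stack: [-]
  Operand 19 -> output
  See '+' (prec 1); top '-' (prec 1) >= it -> pop '-' to output
  Push '+' onto operator stack -> op-stack: [+]
  Operand 3 -> output
  End of input: pop '+' to output
Postfix result: 15 10 * 18 + 19 - 3 +

15 10 * 18 + 19 - 3 +


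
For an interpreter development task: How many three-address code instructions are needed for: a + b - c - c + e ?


Expression: a + b - c - c + e
Generating three-address code (respecting * over +/- precedence):
  Instruction 1: t1 = a + b
  Instruction 2: t2 = t1 - c
  Instruction 3: t3 = t2 - c
  Instruction 4: t4 = t3 + e
Total instructions: 4

4


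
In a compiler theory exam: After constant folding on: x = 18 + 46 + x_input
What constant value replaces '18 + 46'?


Identifying constant sub-expression:
  Original: x = 18 + 46 + x_input
  18 and 46 are both compile-time constants
  Evaluating: 18 + 46 = 64
  After folding: x = 64 + x_input

64


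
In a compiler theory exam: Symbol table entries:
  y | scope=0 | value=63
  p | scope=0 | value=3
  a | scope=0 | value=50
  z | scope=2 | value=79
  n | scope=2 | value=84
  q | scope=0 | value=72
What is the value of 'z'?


Searching symbol table for 'z':
  y | scope=0 | value=63
  p | scope=0 | value=3
  a | scope=0 | value=50
  z | scope=2 | value=79 <- MATCH
  n | scope=2 | value=84
  q | scope=0 | value=72
Found 'z' at scope 2 with value 79

79


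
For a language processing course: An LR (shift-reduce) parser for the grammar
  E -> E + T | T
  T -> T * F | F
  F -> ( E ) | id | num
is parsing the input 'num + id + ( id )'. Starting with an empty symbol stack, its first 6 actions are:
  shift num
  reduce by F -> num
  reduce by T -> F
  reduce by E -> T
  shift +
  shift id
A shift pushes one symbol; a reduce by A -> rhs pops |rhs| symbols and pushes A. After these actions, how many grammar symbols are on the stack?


Tracking the symbol stack through each action:
  Action 1: shift 'num' : push -> stack = [num] (size 1)
  Action 2: reduce by F -> num : pop 1, push F -> stack = [F] (size 1)
  Action 3: reduce by T -> F : pop 1, push T -> stack = [T] (size 1)
  Action 4: reduce by E -> T : pop 1, push E -> stack = [E] (size 1)
  Action 5: shift '+' : push -> stack = [E, +] (size 2)
  Action 6: shift 'id' : push -> stack = [E, +, id] (size 3)
Final stack size: 3

3


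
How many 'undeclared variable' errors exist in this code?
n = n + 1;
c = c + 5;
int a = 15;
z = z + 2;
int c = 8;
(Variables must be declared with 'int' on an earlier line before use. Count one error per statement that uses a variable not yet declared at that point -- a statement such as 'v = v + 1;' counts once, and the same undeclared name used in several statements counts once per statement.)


Scanning code line by line:
  Line 1: use 'n' -> ERROR (undeclared)
  Line 2: use 'c' -> ERROR (undeclared)
  Line 3: declare 'a' -> declared = ['a']
  Line 4: use 'z' -> ERROR (undeclared)
  Line 5: declare 'c' -> declared = ['a', 'c']
Total undeclared variable errors: 3

3


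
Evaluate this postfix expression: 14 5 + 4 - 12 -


Processing tokens left to right:
Push 14, Push 5
Pop 14 and 5, compute 14 + 5 = 19, push 19
Push 4
Pop 19 and 4, compute 19 - 4 = 15, push 15
Push 12
Pop 15 and 12, compute 15 - 12 = 3, push 3
Stack result: 3

3


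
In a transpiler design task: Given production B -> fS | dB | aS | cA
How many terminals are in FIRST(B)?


Production: B -> fS | dB | aS | cA
Examining each alternative for leading terminals:
  B -> fS : first terminal = 'f'
  B -> dB : first terminal = 'd'
  B -> aS : first terminal = 'a'
  B -> cA : first terminal = 'c'
FIRST(B) = {a, c, d, f}
Count: 4

4


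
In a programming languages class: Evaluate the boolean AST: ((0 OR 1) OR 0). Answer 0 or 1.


Step 1: Evaluate inner node
  0 OR 1 = 1
Step 2: Evaluate root node
  1 OR 0 = 1

1


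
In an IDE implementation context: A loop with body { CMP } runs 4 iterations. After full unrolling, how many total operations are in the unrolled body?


Loop body operations: CMP (1 op per iteration)
Unrolling 4 iterations:
  Iteration 1: CMP (1 ops)
  Iteration 2: CMP (1 ops)
  Iteration 3: CMP (1 ops)
  Iteration 4: CMP (1 ops)
Total: 4 iterations * 1 ops/iter = 4 operations

4


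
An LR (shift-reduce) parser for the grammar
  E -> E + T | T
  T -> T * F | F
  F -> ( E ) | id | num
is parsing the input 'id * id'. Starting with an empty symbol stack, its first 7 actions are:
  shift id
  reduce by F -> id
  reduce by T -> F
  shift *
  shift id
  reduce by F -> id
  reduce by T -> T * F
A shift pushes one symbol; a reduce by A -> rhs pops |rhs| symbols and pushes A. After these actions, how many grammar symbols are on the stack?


Tracking the symbol stack through each action:
  Action 1: shift 'id' : push -> stack = [id] (size 1)
  Action 2: reduce by F -> id : pop 1, push F -> stack = [F] (size 1)
  Action 3: reduce by T -> F : pop 1, push T -> stack = [T] (size 1)
  Action 4: shift '*' : push -> stack = [T, *] (size 2)
  Action 5: shift 'id' : push -> stack = [T, *, id] (size 3)
  Action 6: reduce by F -> id : pop 1, push F -> stack = [T, *, F] (size 3)
  Action 7: reduce by T -> T * F : pop 3, push T -> stack = [T] (size 1)
Final stack size: 1

1


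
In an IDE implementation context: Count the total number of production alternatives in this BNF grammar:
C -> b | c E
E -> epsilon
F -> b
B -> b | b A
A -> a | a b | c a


Counting alternatives per rule:
  C: 2 alternative(s)
  E: 1 alternative(s)
  F: 1 alternative(s)
  B: 2 alternative(s)
  A: 3 alternative(s)
Sum: 2 + 1 + 1 + 2 + 3 = 9

9


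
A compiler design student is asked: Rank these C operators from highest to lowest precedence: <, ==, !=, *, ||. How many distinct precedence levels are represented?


Looking up precedence for each operator:
  < -> precedence 4
  == -> precedence 3
  != -> precedence 3
  * -> precedence 6
  || -> precedence 1
Sorted highest to lowest: *, <, ==, !=, ||
Distinct precedence values: [6, 4, 3, 1]
Number of distinct levels: 4

4


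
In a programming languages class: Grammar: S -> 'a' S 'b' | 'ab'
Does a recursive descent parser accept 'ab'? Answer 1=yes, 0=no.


Grammar accepts strings of the form a^n b^n (n >= 1)
Word: 'ab'
Counting: 1 a's and 1 b's
Check: 1 == 1? Yes
Derivation (S -> aSb applied 0 time(s), then S -> ab): S => ab
Accepted

1


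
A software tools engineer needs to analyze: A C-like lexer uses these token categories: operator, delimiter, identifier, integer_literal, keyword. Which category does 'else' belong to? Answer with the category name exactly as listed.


Token: 'else'
Checking categories:
  identifier: no
  integer_literal: no
  operator: no
  keyword: YES
  delimiter: no
Category: keyword

keyword


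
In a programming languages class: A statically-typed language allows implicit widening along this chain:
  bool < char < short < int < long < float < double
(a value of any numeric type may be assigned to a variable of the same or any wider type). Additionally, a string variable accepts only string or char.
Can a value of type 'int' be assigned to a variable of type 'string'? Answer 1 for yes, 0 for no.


Target variable type: string
Source value type: int
Rule: string accepts only {string, char}
  source 'int' in {string, char}? No
Result: 0

0


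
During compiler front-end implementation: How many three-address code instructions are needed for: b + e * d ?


Expression: b + e * d
Generating three-address code (respecting * over +/- precedence):
  Instruction 1: t1 = e * d
  Instruction 2: t2 = b + t1
Total instructions: 2

2


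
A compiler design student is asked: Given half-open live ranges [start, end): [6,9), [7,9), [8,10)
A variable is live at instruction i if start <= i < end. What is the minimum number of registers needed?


Live ranges:
  Var0: [6, 9)
  Var1: [7, 9)
  Var2: [8, 10)
Sweep-line events (position, delta, active):
  pos=6 start -> active=1
  pos=7 start -> active=2
  pos=8 start -> active=3
  pos=9 end -> active=2
  pos=9 end -> active=1
  pos=10 end -> active=0
Maximum simultaneous active: 3
Minimum registers needed: 3

3


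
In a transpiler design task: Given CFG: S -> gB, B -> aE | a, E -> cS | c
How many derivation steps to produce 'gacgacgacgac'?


Grammar: S -> gB, B -> aE | a, E -> cS | c
Deriving 'gacgacgacgac':
Step 1: S -> gB => gB
Step 2: B -> aE => gaE
Step 3: E -> cS => gacS
Step 4: S -> gB => gacgB
Step 5: B -> aE => gacgaE
Step 6: E -> cS => gacgacS
Step 7: S -> gB => gacgacgB
Step 8: B -> aE => gacgacgaE
Step 9: E -> cS => gacgacgacS
Step 10: S -> gB => gacgacgacgB
Step 11: B -> aE => gacgacgacgaE
Step 12: E -> c => gacgacgacgac
Total derivation steps: 12

12


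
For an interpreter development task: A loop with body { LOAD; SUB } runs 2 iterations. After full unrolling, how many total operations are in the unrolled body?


Loop body operations: LOAD, SUB (2 ops per iteration)
Unrolling 2 iterations:
  Iteration 1: LOAD, SUB (2 ops)
  Iteration 2: LOAD, SUB (2 ops)
Total: 2 iterations * 2 ops/iter = 4 operations

4


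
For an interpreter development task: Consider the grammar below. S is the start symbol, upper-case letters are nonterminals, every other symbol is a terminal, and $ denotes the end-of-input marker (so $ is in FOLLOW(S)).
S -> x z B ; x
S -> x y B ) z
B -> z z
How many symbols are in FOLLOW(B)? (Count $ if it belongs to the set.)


S is the start symbol and does not occur in any rule body, so FOLLOW(S) = {$}.
Examining every occurrence of B in a rule body:
  S -> x z B ; x : B is followed by terminal ';' -> add ';'
  S -> x y B ) z : B is followed by terminal ')' -> add ')'
  B -> z z : B does not occur in the body -> contributes nothing
FOLLOW(B) = {), ;}
Count: 2

2


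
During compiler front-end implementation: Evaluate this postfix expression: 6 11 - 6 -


Processing tokens left to right:
Push 6, Push 11
Pop 6 and 11, compute 6 - 11 = -5, push -5
Push 6
Pop -5 and 6, compute -5 - 6 = -11, push -11
Stack result: -11

-11


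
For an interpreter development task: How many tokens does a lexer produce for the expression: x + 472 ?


Scanning 'x + 472'
Token 1: 'x' -> identifier
Token 2: '+' -> operator
Token 3: '472' -> integer_literal
Total tokens: 3

3


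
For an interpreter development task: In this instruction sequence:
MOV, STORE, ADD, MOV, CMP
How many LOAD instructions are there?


Scanning instruction sequence for LOAD:
  Position 1: MOV
  Position 2: STORE
  Position 3: ADD
  Position 4: MOV
  Position 5: CMP
Matches at positions: []
Total LOAD count: 0

0


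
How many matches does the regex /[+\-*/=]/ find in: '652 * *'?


Pattern: /[+\-*/=]/ (operators)
Input: '652 * *'
Scanning for matches:
  Match 1: '*'
  Match 2: '*'
Total matches: 2

2


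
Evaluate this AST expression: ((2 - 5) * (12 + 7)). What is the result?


Expression: ((2 - 5) * (12 + 7))
Evaluating step by step:
  2 - 5 = -3
  12 + 7 = 19
  -3 * 19 = -57
Result: -57

-57


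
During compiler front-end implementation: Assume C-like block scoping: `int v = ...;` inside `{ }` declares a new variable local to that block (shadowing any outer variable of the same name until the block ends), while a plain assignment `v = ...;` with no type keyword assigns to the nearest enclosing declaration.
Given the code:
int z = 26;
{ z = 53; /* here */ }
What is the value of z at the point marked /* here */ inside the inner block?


Analyzing scoping rules:
Outer scope: declares z = 26
Inner block: 'z = 53;' has no type keyword, so it is an assignment to the outer z (no shadowing)
Inside the block, after the assignment -> 53
Result: 53

53


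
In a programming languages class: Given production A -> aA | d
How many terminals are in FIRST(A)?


Production: A -> aA | d
Examining each alternative for leading terminals:
  A -> aA : first terminal = 'a'
  A -> d : first terminal = 'd'
FIRST(A) = {a, d}
Count: 2

2


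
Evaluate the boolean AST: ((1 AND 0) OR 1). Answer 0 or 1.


Step 1: Evaluate inner node
  1 AND 0 = 0
Step 2: Evaluate root node
  0 OR 1 = 1

1


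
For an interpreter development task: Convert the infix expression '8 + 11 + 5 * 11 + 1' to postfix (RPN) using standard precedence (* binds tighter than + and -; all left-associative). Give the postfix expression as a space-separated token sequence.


Applying the shunting-yard algorithm:
  Operand 8 -> output
  Push '+' onto operator stack -> op-stack: [+]
  Operand 11 -> output
  See '+' (prec 1); top '+' (prec 1) >= it -> pop '+' to output
  Push '+' onto operator stack -> op-stack: [+]
  Operand 5 -> output
  Push '*' onto operator stack -> op-stack: [+, *]
  Operand 11 -> output
  See '+' (prec 1); top '*' (prec 2) >= it -> pop '*' to output
  See '+' (prec 1); top '+' (prec 1) >= it -> pop '+' to output
  Push '+' onto operator stack -> op-stack: [+]
  Operand 1 -> output
  End of input: pop '+' to output
Postfix result: 8 11 + 5 11 * + 1 +

8 11 + 5 11 * + 1 +


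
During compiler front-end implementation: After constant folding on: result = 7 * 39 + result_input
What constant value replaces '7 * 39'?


Identifying constant sub-expression:
  Original: result = 7 * 39 + result_input
  7 and 39 are both compile-time constants
  Evaluating: 7 * 39 = 273
  After folding: result = 273 + result_input

273
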